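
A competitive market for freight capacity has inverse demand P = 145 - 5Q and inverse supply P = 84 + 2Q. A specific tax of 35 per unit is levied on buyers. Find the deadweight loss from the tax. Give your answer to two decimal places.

87.50

Pre-tax equilibrium: 145 - 5Q = 84 + 2Q gives Q* = 8.7143, P* = 101.4286.
A tax on buyers shifts demand down by 35: (145 - 35) - 5Q = 84 + 2Q, so Q_t = 3.7143. Buyers pay P_b = 126.4286; sellers receive P_s = P_b - 35 = 91.4286.
Deadweight loss is the triangle between the curves from Q_t to Q*: (1/2)(8.7143 - 3.7143)(35) = 87.5.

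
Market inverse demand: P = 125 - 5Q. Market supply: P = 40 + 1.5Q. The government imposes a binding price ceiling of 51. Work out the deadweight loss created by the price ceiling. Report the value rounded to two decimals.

107.21

Without the control, 125 - 5Q = 40 + 1.5Q so Q* = 13.0769 and P* = 59.6154.
At the ceiling price 51, quantity supplied is (51 - 40)/1.5 = 7.3333; supply is the short side, so Q = 7.3333 trades at P = 51.
At Q = 7.3333 the demand price is 88.3333 and the supply price is 51. Deadweight loss is the triangle between the curves from 7.3333 to 13.0769: (1/2)(88.3333 - 51)(13.0769 - 7.3333) = 107.2137.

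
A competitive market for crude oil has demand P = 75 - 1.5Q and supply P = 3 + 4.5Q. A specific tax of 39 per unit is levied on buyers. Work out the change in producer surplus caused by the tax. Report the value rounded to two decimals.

Pre-tax equilibrium: 75 - 1.5Q = 3 + 4.5Q gives Q* = 12, P* = 57.
A tax on buyers shifts demand down by 39: (75 - 39) - 1.5Q = 3 + 4.5Q, so Q_t = 5.5. Buyers pay P_b = 66.75; sellers receive P_s = P_b - 39 = 27.75.
PS falls from (1/2)(12)(54) = 324 to (1/2)(5.5)(24.75) = 68.0625, a change of -255.9375.

-255.94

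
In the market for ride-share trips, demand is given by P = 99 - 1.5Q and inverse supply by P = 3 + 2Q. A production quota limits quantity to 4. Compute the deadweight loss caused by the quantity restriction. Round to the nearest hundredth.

Unrestricted equilibrium: Q* = (99 - 3)/(1.5 + 2) = 27.4286.
At Q = 4 the demand price is 99 - 1.5(4) = 93 and the supply price is 3 + 2(4) = 11.
Deadweight loss is the triangle between the curves from 4 to 27.4286: (1/2)(93 - 11)(27.4286 - 4) = 960.5714.

960.57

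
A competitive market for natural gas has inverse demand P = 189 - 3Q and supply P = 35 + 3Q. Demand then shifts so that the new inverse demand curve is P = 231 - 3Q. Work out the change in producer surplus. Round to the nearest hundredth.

Initial equilibrium: Q_0 = 25.6667, P_0 = 112; CS_0 = (1/2)(25.6667)(77) = 988.1667, PS_0 = (1/2)(25.6667)(77) = 988.1667.
New equilibrium: 231 - 3Q = 35 + 3Q gives Q_1 = 32.6667, P_1 = 133; CS_1 = 1600.6667, PS_1 = 1600.6667.
Change in producer surplus = 1600.6667 - 988.1667 = 612.5.

612.50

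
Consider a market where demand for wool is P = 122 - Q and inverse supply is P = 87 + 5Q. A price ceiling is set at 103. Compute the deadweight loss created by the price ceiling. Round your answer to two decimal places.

20.80

Free-market equilibrium: 122 - Q = 87 + 5Q gives Q* = 5.8333, P* = 116.1667.
At the ceiling price 103, quantity supplied is (103 - 87)/5 = 3.2; supply is the short side, so Q = 3.2 trades at P = 103.
At Q = 3.2 the demand price is 118.8 and the supply price is 103. Deadweight loss is the triangle between the curves from 3.2 to 5.8333: (1/2)(118.8 - 103)(5.8333 - 3.2) = 20.8033.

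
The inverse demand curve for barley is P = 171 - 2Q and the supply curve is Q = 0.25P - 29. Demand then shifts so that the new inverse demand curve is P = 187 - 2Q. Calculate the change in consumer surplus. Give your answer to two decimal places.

56.00

Rewriting supply in inverse form: P = 116 + 4Q.
Initial equilibrium: Q_0 = 9.1667, P_0 = 152.6667; CS_0 = (1/2)(9.1667)(18.3333) = 84.0278, PS_0 = (1/2)(9.1667)(36.6667) = 168.0556.
New equilibrium: 187 - 2Q = 116 + 4Q gives Q_1 = 11.8333, P_1 = 163.3333; CS_1 = 140.0278, PS_1 = 280.0556.
Change in consumer surplus = 140.0278 - 84.0278 = 56.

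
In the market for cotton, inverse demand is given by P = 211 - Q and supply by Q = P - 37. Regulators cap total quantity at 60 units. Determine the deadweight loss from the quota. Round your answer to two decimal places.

Rewriting supply in inverse form: P = 37 + Q.
Without the quota, 211 - Q = 37 + Q gives Q* = 87.
At Q = 60 the demand price is 211 - (60) = 151 and the supply price is 37 + (60) = 97.
Deadweight loss is the triangle between the curves from 60 to 87: (1/2)(151 - 97)(87 - 60) = 729.

729.00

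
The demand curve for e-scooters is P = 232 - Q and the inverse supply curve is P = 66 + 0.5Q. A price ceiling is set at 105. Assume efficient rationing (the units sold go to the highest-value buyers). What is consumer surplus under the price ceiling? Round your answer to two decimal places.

Free-market equilibrium: 232 - Q = 66 + 0.5Q gives Q* = 110.6667, P* = 121.3333.
At P = 105, sellers supply (105 - 66)/0.5 = 78 while buyers want more, so the quantity traded is 78 at price 105.
The demand price at Q = 78 is 154. CS is the trapezoid between demand and 105 over [0, 78]: (1/2)[(232 - 105) + (154 - 105)](78) = 6864.

6864.00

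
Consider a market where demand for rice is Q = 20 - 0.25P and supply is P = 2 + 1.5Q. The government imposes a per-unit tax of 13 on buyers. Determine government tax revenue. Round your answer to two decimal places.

153.64

Rewriting demand in inverse form: P = 80 - 4Q.
Pre-tax equilibrium: 80 - 4Q = 2 + 1.5Q gives Q* = 14.1818, P* = 23.2727.
A tax on buyers shifts demand down by 13: (80 - 13) - 4Q = 2 + 1.5Q, so Q_t = 11.8182. Buyers pay P_b = 32.7273; sellers receive P_s = P_b - 13 = 19.7273.
Revenue is the tax times quantity traded: 13 x 11.8182 = 153.6364.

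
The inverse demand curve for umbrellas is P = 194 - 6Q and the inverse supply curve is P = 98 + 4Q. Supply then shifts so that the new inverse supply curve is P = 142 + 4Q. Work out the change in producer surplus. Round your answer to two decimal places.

Initial equilibrium: Q_0 = 9.6, P_0 = 136.4; CS_0 = (1/2)(9.6)(57.6) = 276.48, PS_0 = (1/2)(9.6)(38.4) = 184.32.
New equilibrium: 194 - 6Q = 142 + 4Q gives Q_1 = 5.2, P_1 = 162.8; CS_1 = 81.12, PS_1 = 54.08.
Change in producer surplus = 54.08 - 184.32 = -130.24.

-130.24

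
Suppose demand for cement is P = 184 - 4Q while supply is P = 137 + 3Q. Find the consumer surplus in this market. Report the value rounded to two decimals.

90.16

Equilibrium: 184 - 4Q = 137 + 3Q, so Q* = 6.7143 and P* = 157.1429.
Consumer surplus is the triangle under demand above P*: (1/2)(6.7143)(184 - 157.1429) = (1/2)(6.7143)(26.8571) = 90.1633.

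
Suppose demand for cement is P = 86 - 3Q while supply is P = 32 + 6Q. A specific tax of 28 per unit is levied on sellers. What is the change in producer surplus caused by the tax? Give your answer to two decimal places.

Pre-tax equilibrium: 86 - 3Q = 32 + 6Q gives Q* = 6, P* = 68.
With the tax, sellers need 28 more per unit: 86 - 3Q = 32 + 6Q + 28, so Q_t = 2.8889. Buyers pay P_b = 77.3333; sellers receive P_s = P_b - 28 = 49.3333.
Producers lose the trapezoid between P_s and P* out to Q_t plus the triangle from Q_t to Q*: change in PS = 25.037 - 108 = -82.963.

-82.96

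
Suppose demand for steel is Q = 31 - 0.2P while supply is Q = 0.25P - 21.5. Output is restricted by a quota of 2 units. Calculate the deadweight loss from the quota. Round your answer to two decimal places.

144.50

Rewriting demand in inverse form: P = 155 - 5Q.
Rewriting supply in inverse form: P = 86 + 4Q.
Without the quota, 155 - 5Q = 86 + 4Q gives Q* = 7.6667.
At Q = 2 the demand price is 155 - 5(2) = 145 and the supply price is 86 + 4(2) = 94.
Deadweight loss is the triangle between the curves from 2 to 7.6667: (1/2)(145 - 94)(7.6667 - 2) = 144.5.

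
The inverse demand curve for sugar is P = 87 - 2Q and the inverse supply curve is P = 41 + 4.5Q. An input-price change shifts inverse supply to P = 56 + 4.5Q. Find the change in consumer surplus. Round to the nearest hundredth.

Initial equilibrium: Q_0 = 7.0769, P_0 = 72.8462; CS_0 = (1/2)(7.0769)(14.1538) = 50.0828, PS_0 = (1/2)(7.0769)(31.8462) = 112.6864.
New equilibrium: 87 - 2Q = 56 + 4.5Q gives Q_1 = 4.7692, P_1 = 77.4615; CS_1 = 22.7456, PS_1 = 51.1775.
Change in consumer surplus = 22.7456 - 50.0828 = -27.3373.

-27.34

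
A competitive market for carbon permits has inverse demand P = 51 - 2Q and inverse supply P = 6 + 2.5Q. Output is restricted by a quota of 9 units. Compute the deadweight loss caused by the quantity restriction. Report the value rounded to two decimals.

2.25

Without the quota, 51 - 2Q = 6 + 2.5Q gives Q* = 10.
At Q = 9 the demand price is 51 - 2(9) = 33 and the supply price is 6 + 2.5(9) = 28.5.
Deadweight loss is the triangle between the curves from 9 to 10: (1/2)(33 - 28.5)(10 - 9) = 2.25.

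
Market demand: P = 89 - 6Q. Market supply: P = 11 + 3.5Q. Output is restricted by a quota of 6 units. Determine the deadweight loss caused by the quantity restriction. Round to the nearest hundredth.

Without the quota, 89 - 6Q = 11 + 3.5Q gives Q* = 8.2105.
At Q = 6 the demand price is 89 - 6(6) = 53 and the supply price is 11 + 3.5(6) = 32.
Deadweight loss is the triangle between the curves from 6 to 8.2105: (1/2)(53 - 32)(8.2105 - 6) = 23.2105.

23.21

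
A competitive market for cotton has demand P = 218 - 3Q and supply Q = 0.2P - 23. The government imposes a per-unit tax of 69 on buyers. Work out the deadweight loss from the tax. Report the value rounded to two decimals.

Rewriting supply in inverse form: P = 115 + 5Q.
Pre-tax equilibrium: 218 - 3Q = 115 + 5Q gives Q* = 12.875, P* = 179.375.
With the tax, buyers' net willingness to pay falls by 69: (218 - 69) - 3Q = 115 + 5Q, so Q_t = 4.25. Buyers pay P_b = 205.25; sellers receive P_s = P_b - 69 = 136.25.
The welfare triangle lost has base Q* - Q_t = 8.625 and height t = 69, so DWL = (1/2)(8.625)(69) = 297.5625.

297.56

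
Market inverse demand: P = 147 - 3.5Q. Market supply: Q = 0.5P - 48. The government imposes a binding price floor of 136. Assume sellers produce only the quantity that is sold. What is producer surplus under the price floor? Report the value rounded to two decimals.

Rewriting supply in inverse form: P = 96 + 2Q.
Without the control, 147 - 3.5Q = 96 + 2Q so Q* = 9.2727 and P* = 114.5455.
At P = 136, buyers demand (147 - 136)/3.5 = 3.1429 while sellers would supply more, so the quantity traded is 3.1429 at price 136.
The supply price at Q = 3.1429 is 102.2857. PS is the trapezoid between 136 and supply over [0, 3.1429]: (1/2)[(136 - 96) + (136 - 102.2857)](3.1429) = 115.8367.

115.84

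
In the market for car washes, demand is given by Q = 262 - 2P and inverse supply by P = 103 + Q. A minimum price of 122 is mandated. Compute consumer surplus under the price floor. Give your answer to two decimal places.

81.00

Rewriting demand in inverse form: P = 131 - 0.5Q.
Free-market equilibrium: 131 - 0.5Q = 103 + Q gives Q* = 18.6667, P* = 121.6667.
At P = 122, buyers demand (131 - 122)/0.5 = 18 while sellers would supply more, so the quantity traded is 18 at price 122.
CS is the triangle under demand above 122: (1/2)(18)(131 - 122) = 81.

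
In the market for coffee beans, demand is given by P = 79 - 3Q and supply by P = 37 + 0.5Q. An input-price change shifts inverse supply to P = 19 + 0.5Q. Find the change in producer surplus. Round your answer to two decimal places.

Initial equilibrium: Q_0 = 12, P_0 = 43; CS_0 = (1/2)(12)(36) = 216, PS_0 = (1/2)(12)(6) = 36.
New equilibrium: 79 - 3Q = 19 + 0.5Q gives Q_1 = 17.1429, P_1 = 27.5714; CS_1 = 440.8163, PS_1 = 73.4694.
Change in producer surplus = 73.4694 - 36 = 37.4694.

37.47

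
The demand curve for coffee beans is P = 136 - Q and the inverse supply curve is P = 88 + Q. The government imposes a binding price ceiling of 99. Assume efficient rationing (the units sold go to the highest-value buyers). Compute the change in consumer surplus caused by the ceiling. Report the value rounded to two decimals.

Without the control, 136 - Q = 88 + Q so Q* = 24 and P* = 112.
At the ceiling price 99, quantity supplied is (99 - 88)/1 = 11; supply is the short side, so Q = 11 trades at P = 99.
CS goes from (1/2)(24)(24) = 288 to 346.5 (computed as (136 - 99)(11) - (1/2)(1)(11)^2), a change of 58.5.

58.50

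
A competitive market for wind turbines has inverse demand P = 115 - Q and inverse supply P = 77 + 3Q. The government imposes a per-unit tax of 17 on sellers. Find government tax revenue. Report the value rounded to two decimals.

Pre-tax equilibrium: 115 - Q = 77 + 3Q gives Q* = 9.5, P* = 105.5.
A tax on sellers shifts supply up by 17: 115 - Q = 77 + 3Q + 17, so Q_t = 5.25. Buyers pay P_b = 109.75; sellers receive P_s = P_b - 17 = 92.75.
Tax revenue = t x Q_t = 17 x 5.25 = 89.25.

89.25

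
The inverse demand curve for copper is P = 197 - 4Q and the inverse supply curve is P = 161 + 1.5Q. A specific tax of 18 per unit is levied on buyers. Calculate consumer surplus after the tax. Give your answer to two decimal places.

21.42

Pre-tax equilibrium: 197 - 4Q = 161 + 1.5Q gives Q* = 6.5455, P* = 170.8182.
A tax on buyers shifts demand down by 18: (197 - 18) - 4Q = 161 + 1.5Q, so Q_t = 3.2727. Buyers pay P_b = 183.9091; sellers receive P_s = P_b - 18 = 165.9091.
Consumer surplus is the triangle under demand above P_b: (1/2)(3.2727)(197 - 183.9091) = 21.4215.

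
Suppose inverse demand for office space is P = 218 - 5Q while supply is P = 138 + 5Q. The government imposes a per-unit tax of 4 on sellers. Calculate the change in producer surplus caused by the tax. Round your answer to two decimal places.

-15.60

Without the tax, 218 - 5Q = 138 + 5Q so Q* = 8 and P* = 178.
A tax on sellers shifts supply up by 4: 218 - 5Q = 138 + 5Q + 4, so Q_t = 7.6. Buyers pay P_b = 180; sellers receive P_s = P_b - 4 = 176.
PS falls from (1/2)(8)(40) = 160 to (1/2)(7.6)(38) = 144.4, a change of -15.6.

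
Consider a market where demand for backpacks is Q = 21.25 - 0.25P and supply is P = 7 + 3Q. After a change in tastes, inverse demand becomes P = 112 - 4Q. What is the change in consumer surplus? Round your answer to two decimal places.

201.67

Rewriting demand in inverse form: P = 85 - 4Q.
Initial equilibrium: Q_0 = 11.1429, P_0 = 40.4286; CS_0 = (1/2)(11.1429)(44.5714) = 248.3265, PS_0 = (1/2)(11.1429)(33.4286) = 186.2449.
New equilibrium: 112 - 4Q = 7 + 3Q gives Q_1 = 15, P_1 = 52; CS_1 = 450, PS_1 = 337.5.
Change in consumer surplus = 450 - 248.3265 = 201.6735.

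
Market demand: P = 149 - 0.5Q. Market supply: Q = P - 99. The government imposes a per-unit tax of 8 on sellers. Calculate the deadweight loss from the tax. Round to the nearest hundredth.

21.33

Rewriting supply in inverse form: P = 99 + Q.
Without the tax, 149 - 0.5Q = 99 + Q so Q* = 33.3333 and P* = 132.3333.
A tax on sellers shifts supply up by 8: 149 - 0.5Q = 99 + Q + 8, so Q_t = 28. Buyers pay P_b = 135; sellers receive P_s = P_b - 8 = 127.
The welfare triangle lost has base Q* - Q_t = 5.3333 and height t = 8, so DWL = (1/2)(5.3333)(8) = 21.3333.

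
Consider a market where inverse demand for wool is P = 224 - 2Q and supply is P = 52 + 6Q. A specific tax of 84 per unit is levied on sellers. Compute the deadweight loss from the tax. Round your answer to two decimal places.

Pre-tax equilibrium: 224 - 2Q = 52 + 6Q gives Q* = 21.5, P* = 181.
A tax on sellers shifts supply up by 84: 224 - 2Q = 52 + 6Q + 84, so Q_t = 11. Buyers pay P_b = 202; sellers receive P_s = P_b - 84 = 118.
The welfare triangle lost has base Q* - Q_t = 10.5 and height t = 84, so DWL = (1/2)(10.5)(84) = 441.

441.00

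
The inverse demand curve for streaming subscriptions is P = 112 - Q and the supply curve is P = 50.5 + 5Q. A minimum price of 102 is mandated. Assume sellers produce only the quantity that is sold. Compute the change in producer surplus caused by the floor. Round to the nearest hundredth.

Free-market equilibrium: 112 - Q = 50.5 + 5Q gives Q* = 10.25, P* = 101.75.
At the floor price 102, quantity demanded is (112 - 102)/1 = 10; demand is the short side, so Q = 10 trades at P = 102.
PS goes from (1/2)(10.25)(51.25) = 262.6562 to 265 (computed as (102 - 50.5)(10) - (1/2)(5)(10)^2), a change of 2.3438.

2.34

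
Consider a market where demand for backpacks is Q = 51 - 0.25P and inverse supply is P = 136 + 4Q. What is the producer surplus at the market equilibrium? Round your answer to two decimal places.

144.50

Rewriting demand in inverse form: P = 204 - 4Q.
Set 204 - 4Q = 136 + 4Q, which gives 68 = 8Q, so Q* = 8.5 and P* = 204 - 4(8.5) = 170.
The supply curve's price intercept is 136, so PS = (1/2)(Q*)(P* - 136) = (1/2)(8.5)(34) = 144.5.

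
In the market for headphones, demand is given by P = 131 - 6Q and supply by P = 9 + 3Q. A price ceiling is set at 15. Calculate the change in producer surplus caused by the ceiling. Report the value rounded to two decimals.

-269.63

Without the control, 131 - 6Q = 9 + 3Q so Q* = 13.5556 and P* = 49.6667.
At the ceiling price 15, quantity supplied is (15 - 9)/3 = 2; supply is the short side, so Q = 2 trades at P = 15.
PS goes from (1/2)(13.5556)(40.6667) = 275.6296 to 6 (computed as (15 - 9)(2) - (1/2)(3)(2)^2), a change of -269.6296.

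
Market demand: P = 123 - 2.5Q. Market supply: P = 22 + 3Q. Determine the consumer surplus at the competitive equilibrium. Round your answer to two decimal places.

421.53

Equilibrium: 123 - 2.5Q = 22 + 3Q, so Q* = 18.3636 and P* = 77.0909.
The demand choke price is 123, so CS = (1/2)(Q*)(123 - P*) = (1/2)(18.3636)(45.9091) = 421.5289.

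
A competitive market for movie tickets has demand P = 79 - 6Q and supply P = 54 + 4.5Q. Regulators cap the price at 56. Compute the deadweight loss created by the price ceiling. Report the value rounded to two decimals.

19.69

Free-market equilibrium: 79 - 6Q = 54 + 4.5Q gives Q* = 2.381, P* = 64.7143.
At P = 56, sellers supply (56 - 54)/4.5 = 0.4444 while buyers want more, so the quantity traded is 0.4444 at price 56.
The lost-trades triangle has base Q* - 0.4444 = 1.9365 and height equal to the gap between the curves at Q = 0.4444, which is 76.3333 - 56 = 20.3333. DWL = (1/2)(1.9365)(20.3333) = 19.6878.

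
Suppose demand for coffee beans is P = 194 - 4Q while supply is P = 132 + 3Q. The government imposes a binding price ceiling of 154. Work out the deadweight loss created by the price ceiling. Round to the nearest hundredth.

8.13

Free-market equilibrium: 194 - 4Q = 132 + 3Q gives Q* = 8.8571, P* = 158.5714.
At the ceiling price 154, quantity supplied is (154 - 132)/3 = 7.3333; supply is the short side, so Q = 7.3333 trades at P = 154.
At Q = 7.3333 the demand price is 164.6667 and the supply price is 154. Deadweight loss is the triangle between the curves from 7.3333 to 8.8571: (1/2)(164.6667 - 154)(8.8571 - 7.3333) = 8.127.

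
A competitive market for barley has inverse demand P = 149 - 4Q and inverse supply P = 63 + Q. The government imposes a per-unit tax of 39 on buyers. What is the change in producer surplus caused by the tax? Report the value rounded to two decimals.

-103.74

Pre-tax equilibrium: 149 - 4Q = 63 + Q gives Q* = 17.2, P* = 80.2.
A tax on buyers shifts demand down by 39: (149 - 39) - 4Q = 63 + Q, so Q_t = 9.4. Buyers pay P_b = 111.4; sellers receive P_s = P_b - 39 = 72.4.
PS falls from (1/2)(17.2)(17.2) = 147.92 to (1/2)(9.4)(9.4) = 44.18, a change of -103.74.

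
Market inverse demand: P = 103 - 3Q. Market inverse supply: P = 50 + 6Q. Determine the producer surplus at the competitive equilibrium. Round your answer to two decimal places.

Set 103 - 3Q = 50 + 6Q, which gives 53 = 9Q, so Q* = 5.8889 and P* = 103 - 3(5.8889) = 85.3333.
Producer surplus is the triangle above supply below P*: (1/2)(5.8889)(85.3333 - 50) = (1/2)(5.8889)(35.3333) = 104.037.

104.04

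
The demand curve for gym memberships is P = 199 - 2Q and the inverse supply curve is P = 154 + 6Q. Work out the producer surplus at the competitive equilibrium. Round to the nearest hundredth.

Set 199 - 2Q = 154 + 6Q, which gives 45 = 8Q, so Q* = 5.625 and P* = 199 - 2(5.625) = 187.75.
Producer surplus is the triangle above supply below P*: (1/2)(5.625)(187.75 - 154) = (1/2)(5.625)(33.75) = 94.9219.

94.92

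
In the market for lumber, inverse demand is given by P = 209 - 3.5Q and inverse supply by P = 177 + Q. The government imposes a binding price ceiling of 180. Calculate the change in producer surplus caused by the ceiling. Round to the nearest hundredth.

-20.78

Free-market equilibrium: 209 - 3.5Q = 177 + Q gives Q* = 7.1111, P* = 184.1111.
At the ceiling price 180, quantity supplied is (180 - 177)/1 = 3; supply is the short side, so Q = 3 trades at P = 180.
PS goes from (1/2)(7.1111)(7.1111) = 25.284 to 4.5 (computed as (180 - 177)(3) - (1/2)(1)(3)^2), a change of -20.784.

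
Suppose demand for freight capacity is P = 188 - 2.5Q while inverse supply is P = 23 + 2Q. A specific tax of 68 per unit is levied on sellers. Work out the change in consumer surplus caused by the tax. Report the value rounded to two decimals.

-1099.75

Pre-tax equilibrium: 188 - 2.5Q = 23 + 2Q gives Q* = 36.6667, P* = 96.3333.
With the tax, sellers need 68 more per unit: 188 - 2.5Q = 23 + 2Q + 68, so Q_t = 21.5556. Buyers pay P_b = 134.1111; sellers receive P_s = P_b - 68 = 66.1111.
CS falls from (1/2)(36.6667)(91.6667) = 1680.5556 to (1/2)(21.5556)(53.8889) = 580.8025, a change of -1099.7531.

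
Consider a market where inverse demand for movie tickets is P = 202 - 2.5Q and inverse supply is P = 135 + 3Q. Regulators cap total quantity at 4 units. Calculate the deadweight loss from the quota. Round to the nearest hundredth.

184.09

Unrestricted equilibrium: Q* = (202 - 135)/(2.5 + 3) = 12.1818.
At Q = 4 the demand price is 202 - 2.5(4) = 192 and the supply price is 135 + 3(4) = 147.
Deadweight loss is the triangle between the curves from 4 to 12.1818: (1/2)(192 - 147)(12.1818 - 4) = 184.0909.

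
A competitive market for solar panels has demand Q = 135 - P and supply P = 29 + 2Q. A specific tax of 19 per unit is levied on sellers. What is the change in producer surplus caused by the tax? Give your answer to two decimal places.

Rewriting demand in inverse form: P = 135 - Q.
Pre-tax equilibrium: 135 - Q = 29 + 2Q gives Q* = 35.3333, P* = 99.6667.
With the tax, sellers need 19 more per unit: 135 - Q = 29 + 2Q + 19, so Q_t = 29. Buyers pay P_b = 106; sellers receive P_s = P_b - 19 = 87.
PS falls from (1/2)(35.3333)(70.6667) = 1248.4444 to (1/2)(29)(58) = 841, a change of -407.4444.

-407.44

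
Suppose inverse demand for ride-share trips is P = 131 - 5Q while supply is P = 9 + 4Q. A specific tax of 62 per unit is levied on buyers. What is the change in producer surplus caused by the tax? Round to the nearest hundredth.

-278.62

Pre-tax equilibrium: 131 - 5Q = 9 + 4Q gives Q* = 13.5556, P* = 63.2222.
With the tax, buyers' net willingness to pay falls by 62: (131 - 62) - 5Q = 9 + 4Q, so Q_t = 6.6667. Buyers pay P_b = 97.6667; sellers receive P_s = P_b - 62 = 35.6667.
Producers lose the trapezoid between P_s and P* out to Q_t plus the triangle from Q_t to Q*: change in PS = 88.8889 - 367.5062 = -278.6173.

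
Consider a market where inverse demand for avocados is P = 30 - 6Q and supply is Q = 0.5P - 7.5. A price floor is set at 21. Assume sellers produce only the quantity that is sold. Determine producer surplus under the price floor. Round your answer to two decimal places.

6.75

Rewriting supply in inverse form: P = 15 + 2Q.
Without the control, 30 - 6Q = 15 + 2Q so Q* = 1.875 and P* = 18.75.
At P = 21, buyers demand (30 - 21)/6 = 1.5 while sellers would supply more, so the quantity traded is 1.5 at price 21.
The supply price at Q = 1.5 is 18. PS is the trapezoid between 21 and supply over [0, 1.5]: (1/2)[(21 - 15) + (21 - 18)](1.5) = 6.75.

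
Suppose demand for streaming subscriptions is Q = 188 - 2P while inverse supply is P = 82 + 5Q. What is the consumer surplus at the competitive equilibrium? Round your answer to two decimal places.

Rewriting demand in inverse form: P = 94 - 0.5Q.
Equilibrium: 94 - 0.5Q = 82 + 5Q, so Q* = 2.1818 and P* = 92.9091.
CS is the area between the demand curve and P* from 0 to Q*: (1/2)(2.1818)(1.0909) = 1.1901.

1.19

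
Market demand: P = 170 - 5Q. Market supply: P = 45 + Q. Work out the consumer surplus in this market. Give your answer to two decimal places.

Set 170 - 5Q = 45 + Q, which gives 125 = 6Q, so Q* = 20.8333 and P* = 170 - 5(20.8333) = 65.8333.
CS is the area between the demand curve and P* from 0 to Q*: (1/2)(20.8333)(104.1667) = 1085.0694.

1085.07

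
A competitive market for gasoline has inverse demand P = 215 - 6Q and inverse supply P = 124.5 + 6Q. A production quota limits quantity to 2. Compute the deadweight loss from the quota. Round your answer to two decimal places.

Unrestricted equilibrium: Q* = (215 - 124.5)/(6 + 6) = 7.5417.
At Q = 2 the demand price is 215 - 6(2) = 203 and the supply price is 124.5 + 6(2) = 136.5.
Deadweight loss is the triangle between the curves from 2 to 7.5417: (1/2)(203 - 136.5)(7.5417 - 2) = 184.2604.

184.26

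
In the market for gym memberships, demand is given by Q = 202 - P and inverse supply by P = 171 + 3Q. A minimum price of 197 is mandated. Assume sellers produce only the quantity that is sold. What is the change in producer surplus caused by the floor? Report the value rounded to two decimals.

Rewriting demand in inverse form: P = 202 - Q.
Without the control, 202 - Q = 171 + 3Q so Q* = 7.75 and P* = 194.25.
At the floor price 197, quantity demanded is (202 - 197)/1 = 5; demand is the short side, so Q = 5 trades at P = 197.
PS goes from (1/2)(7.75)(23.25) = 90.0938 to 92.5 (computed as (197 - 171)(5) - (1/2)(3)(5)^2), a change of 2.4062.

2.41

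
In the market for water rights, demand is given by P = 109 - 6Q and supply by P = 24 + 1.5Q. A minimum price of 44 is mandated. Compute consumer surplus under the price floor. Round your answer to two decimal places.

352.08

Free-market equilibrium: 109 - 6Q = 24 + 1.5Q gives Q* = 11.3333, P* = 41.
At the floor price 44, quantity demanded is (109 - 44)/6 = 10.8333; demand is the short side, so Q = 10.8333 trades at P = 44.
CS is the triangle under demand above 44: (1/2)(10.8333)(109 - 44) = 352.0833.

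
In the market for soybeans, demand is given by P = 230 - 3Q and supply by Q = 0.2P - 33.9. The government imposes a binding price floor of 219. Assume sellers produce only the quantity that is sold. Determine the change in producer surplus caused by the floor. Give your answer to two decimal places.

4.91

Rewriting supply in inverse form: P = 169.5 + 5Q.
Without the control, 230 - 3Q = 169.5 + 5Q so Q* = 7.5625 and P* = 207.3125.
At the floor price 219, quantity demanded is (230 - 219)/3 = 3.6667; demand is the short side, so Q = 3.6667 trades at P = 219.
PS goes from (1/2)(7.5625)(37.8125) = 142.9785 to 147.8889 (computed as (219 - 169.5)(3.6667) - (1/2)(5)(3.6667)^2), a change of 4.9104.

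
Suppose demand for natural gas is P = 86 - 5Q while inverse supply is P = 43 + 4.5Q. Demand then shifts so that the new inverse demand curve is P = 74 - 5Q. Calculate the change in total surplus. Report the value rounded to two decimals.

-46.74

Initial equilibrium: Q_0 = 4.5263, P_0 = 63.3684; CS_0 = (1/2)(4.5263)(22.6316) = 51.2188, PS_0 = (1/2)(4.5263)(20.3684) = 46.097.
New equilibrium: 74 - 5Q = 43 + 4.5Q gives Q_1 = 3.2632, P_1 = 57.6842; CS_1 = 26.6205, PS_1 = 23.9584.
Change in total surplus = (26.6205 + 23.9584) - (51.2188 + 46.097) = -46.7368.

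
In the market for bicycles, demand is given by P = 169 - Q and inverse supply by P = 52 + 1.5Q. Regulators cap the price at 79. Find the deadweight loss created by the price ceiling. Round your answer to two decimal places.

Free-market equilibrium: 169 - Q = 52 + 1.5Q gives Q* = 46.8, P* = 122.2.
At P = 79, sellers supply (79 - 52)/1.5 = 18 while buyers want more, so the quantity traded is 18 at price 79.
At Q = 18 the demand price is 151 and the supply price is 79. Deadweight loss is the triangle between the curves from 18 to 46.8: (1/2)(151 - 79)(46.8 - 18) = 1036.8.

1036.80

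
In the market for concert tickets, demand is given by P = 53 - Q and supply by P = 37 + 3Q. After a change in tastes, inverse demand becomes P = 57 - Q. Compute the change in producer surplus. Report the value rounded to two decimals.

Initial equilibrium: Q_0 = 4, P_0 = 49; CS_0 = (1/2)(4)(4) = 8, PS_0 = (1/2)(4)(12) = 24.
New equilibrium: 57 - Q = 37 + 3Q gives Q_1 = 5, P_1 = 52; CS_1 = 12.5, PS_1 = 37.5.
Change in producer surplus = 37.5 - 24 = 13.5.

13.50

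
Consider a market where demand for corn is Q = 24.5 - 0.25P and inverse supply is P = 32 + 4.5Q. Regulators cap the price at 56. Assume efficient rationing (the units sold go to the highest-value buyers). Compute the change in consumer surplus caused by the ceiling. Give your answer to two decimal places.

46.53

Rewriting demand in inverse form: P = 98 - 4Q.
Free-market equilibrium: 98 - 4Q = 32 + 4.5Q gives Q* = 7.7647, P* = 66.9412.
At P = 56, sellers supply (56 - 32)/4.5 = 5.3333 while buyers want more, so the quantity traded is 5.3333 at price 56.
CS goes from (1/2)(7.7647)(31.0588) = 120.5813 to 167.1111 (computed as (98 - 56)(5.3333) - (1/2)(4)(5.3333)^2), a change of 46.5298.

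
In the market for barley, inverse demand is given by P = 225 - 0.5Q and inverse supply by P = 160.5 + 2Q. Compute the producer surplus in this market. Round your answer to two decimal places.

665.64

Set 225 - 0.5Q = 160.5 + 2Q, which gives 64.5 = 2.5Q, so Q* = 25.8 and P* = 225 - 0.5(25.8) = 212.1.
The supply curve's price intercept is 160.5, so PS = (1/2)(Q*)(P* - 160.5) = (1/2)(25.8)(51.6) = 665.64.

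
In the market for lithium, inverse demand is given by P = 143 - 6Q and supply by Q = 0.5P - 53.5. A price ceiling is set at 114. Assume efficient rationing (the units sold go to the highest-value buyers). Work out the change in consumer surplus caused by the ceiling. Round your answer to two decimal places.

4.00

Rewriting supply in inverse form: P = 107 + 2Q.
Free-market equilibrium: 143 - 6Q = 107 + 2Q gives Q* = 4.5, P* = 116.
At the ceiling price 114, quantity supplied is (114 - 107)/2 = 3.5; supply is the short side, so Q = 3.5 trades at P = 114.
CS goes from (1/2)(4.5)(27) = 60.75 to 64.75 (computed as (143 - 114)(3.5) - (1/2)(6)(3.5)^2), a change of 4.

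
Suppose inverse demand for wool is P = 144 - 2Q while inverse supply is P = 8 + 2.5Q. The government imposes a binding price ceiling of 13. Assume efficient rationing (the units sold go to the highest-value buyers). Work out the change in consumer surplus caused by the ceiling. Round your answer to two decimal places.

-655.38

Free-market equilibrium: 144 - 2Q = 8 + 2.5Q gives Q* = 30.2222, P* = 83.5556.
At P = 13, sellers supply (13 - 8)/2.5 = 2 while buyers want more, so the quantity traded is 2 at price 13.
CS goes from (1/2)(30.2222)(60.4444) = 913.3827 to 258 (computed as (144 - 13)(2) - (1/2)(2)(2)^2), a change of -655.3827.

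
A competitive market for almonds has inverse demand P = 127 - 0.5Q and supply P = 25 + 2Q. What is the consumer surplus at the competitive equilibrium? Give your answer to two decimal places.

416.16

Setting demand equal to supply, 102 = 2.5Q, so Q* = 40.8 and P* = 106.6.
Consumer surplus is the triangle under demand above P*: (1/2)(40.8)(127 - 106.6) = (1/2)(40.8)(20.4) = 416.16.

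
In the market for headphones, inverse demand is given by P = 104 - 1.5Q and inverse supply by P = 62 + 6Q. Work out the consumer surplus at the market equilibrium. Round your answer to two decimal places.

23.52

Equilibrium: 104 - 1.5Q = 62 + 6Q, so Q* = 5.6 and P* = 95.6.
Consumer surplus is the triangle under demand above P*: (1/2)(5.6)(104 - 95.6) = (1/2)(5.6)(8.4) = 23.52.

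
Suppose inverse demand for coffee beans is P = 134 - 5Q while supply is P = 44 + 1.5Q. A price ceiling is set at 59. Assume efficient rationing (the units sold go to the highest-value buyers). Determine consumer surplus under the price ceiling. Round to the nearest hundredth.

500.00

Free-market equilibrium: 134 - 5Q = 44 + 1.5Q gives Q* = 13.8462, P* = 64.7692.
At the ceiling price 59, quantity supplied is (59 - 44)/1.5 = 10; supply is the short side, so Q = 10 trades at P = 59.
The demand price at Q = 10 is 84. CS is the trapezoid between demand and 59 over [0, 10]: (1/2)[(134 - 59) + (84 - 59)](10) = 500.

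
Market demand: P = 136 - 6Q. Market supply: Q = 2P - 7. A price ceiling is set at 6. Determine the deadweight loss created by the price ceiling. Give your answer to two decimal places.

769.23

Rewriting supply in inverse form: P = 3.5 + 0.5Q.
Free-market equilibrium: 136 - 6Q = 3.5 + 0.5Q gives Q* = 20.3846, P* = 13.6923.
At the ceiling price 6, quantity supplied is (6 - 3.5)/0.5 = 5; supply is the short side, so Q = 5 trades at P = 6.
At Q = 5 the demand price is 106 and the supply price is 6. Deadweight loss is the triangle between the curves from 5 to 20.3846: (1/2)(106 - 6)(20.3846 - 5) = 769.2308.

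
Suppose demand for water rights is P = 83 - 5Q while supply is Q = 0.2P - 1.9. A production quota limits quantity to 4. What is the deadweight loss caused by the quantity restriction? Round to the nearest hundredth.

Rewriting supply in inverse form: P = 9.5 + 5Q.
Unrestricted equilibrium: Q* = (83 - 9.5)/(5 + 5) = 7.35.
At Q = 4 the demand price is 83 - 5(4) = 63 and the supply price is 9.5 + 5(4) = 29.5.
Deadweight loss is the triangle between the curves from 4 to 7.35: (1/2)(63 - 29.5)(7.35 - 4) = 56.1125.

56.11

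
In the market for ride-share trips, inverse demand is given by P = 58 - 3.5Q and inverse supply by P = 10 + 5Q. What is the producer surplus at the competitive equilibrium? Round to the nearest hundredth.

Setting demand equal to supply, 48 = 8.5Q, so Q* = 5.6471 and P* = 38.2353.
PS is the area between P* and the supply curve from 0 to Q*: (1/2)(5.6471)(28.2353) = 79.7232.

79.72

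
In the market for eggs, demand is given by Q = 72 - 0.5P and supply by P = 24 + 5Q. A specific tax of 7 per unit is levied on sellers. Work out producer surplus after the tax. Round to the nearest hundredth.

651.48

Rewriting demand in inverse form: P = 144 - 2Q.
Pre-tax equilibrium: 144 - 2Q = 24 + 5Q gives Q* = 17.1429, P* = 109.7143.
With the tax, sellers need 7 more per unit: 144 - 2Q = 24 + 5Q + 7, so Q_t = 16.1429. Buyers pay P_b = 111.7143; sellers receive P_s = P_b - 7 = 104.7143.
Producer surplus is the triangle above supply below P_s: (1/2)(16.1429)(104.7143 - 24) = 651.4796.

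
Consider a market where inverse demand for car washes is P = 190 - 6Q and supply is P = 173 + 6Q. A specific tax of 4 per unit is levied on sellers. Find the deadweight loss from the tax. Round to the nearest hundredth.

0.67

Without the tax, 190 - 6Q = 173 + 6Q so Q* = 1.4167 and P* = 181.5.
A tax on sellers shifts supply up by 4: 190 - 6Q = 173 + 6Q + 4, so Q_t = 1.0833. Buyers pay P_b = 183.5; sellers receive P_s = P_b - 4 = 179.5.
Deadweight loss is the triangle between the curves from Q_t to Q*: (1/2)(1.4167 - 1.0833)(4) = 0.6667.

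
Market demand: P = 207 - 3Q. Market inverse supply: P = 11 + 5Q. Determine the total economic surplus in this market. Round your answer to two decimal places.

2401.00

Set 207 - 3Q = 11 + 5Q, which gives 196 = 8Q, so Q* = 24.5 and P* = 207 - 3(24.5) = 133.5.
Total surplus is the full triangle between the curves from 0 to Q*: (1/2)(24.5)(207 - 11) = 2401.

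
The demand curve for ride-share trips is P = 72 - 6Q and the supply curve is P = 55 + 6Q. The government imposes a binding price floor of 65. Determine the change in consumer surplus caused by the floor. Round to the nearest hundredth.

-1.94

Without the control, 72 - 6Q = 55 + 6Q so Q* = 1.4167 and P* = 63.5.
At the floor price 65, quantity demanded is (72 - 65)/6 = 1.1667; demand is the short side, so Q = 1.1667 trades at P = 65.
CS goes from (1/2)(1.4167)(8.5) = 6.0208 to 4.0833 (computed as (72 - 65)(1.1667) - (1/2)(6)(1.1667)^2), a change of -1.9375.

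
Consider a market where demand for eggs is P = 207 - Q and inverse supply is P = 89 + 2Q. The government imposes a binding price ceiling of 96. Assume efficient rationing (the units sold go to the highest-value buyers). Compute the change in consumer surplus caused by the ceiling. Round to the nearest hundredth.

-391.18

Without the control, 207 - Q = 89 + 2Q so Q* = 39.3333 and P* = 167.6667.
At P = 96, sellers supply (96 - 89)/2 = 3.5 while buyers want more, so the quantity traded is 3.5 at price 96.
CS goes from (1/2)(39.3333)(39.3333) = 773.5556 to 382.375 (computed as (207 - 96)(3.5) - (1/2)(1)(3.5)^2), a change of -391.1806.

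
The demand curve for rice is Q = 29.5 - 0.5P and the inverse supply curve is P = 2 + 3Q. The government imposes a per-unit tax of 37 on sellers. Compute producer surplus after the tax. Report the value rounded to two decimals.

24.00

Rewriting demand in inverse form: P = 59 - 2Q.
Pre-tax equilibrium: 59 - 2Q = 2 + 3Q gives Q* = 11.4, P* = 36.2.
With the tax, sellers need 37 more per unit: 59 - 2Q = 2 + 3Q + 37, so Q_t = 4. Buyers pay P_b = 51; sellers receive P_s = P_b - 37 = 14.
PS = (1/2)(Q_t)(P_s - 2) = (1/2)(4)(12) = 24.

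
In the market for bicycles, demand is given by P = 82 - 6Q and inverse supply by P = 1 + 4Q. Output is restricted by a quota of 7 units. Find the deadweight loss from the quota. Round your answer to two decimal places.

6.05

Unrestricted equilibrium: Q* = (82 - 1)/(6 + 4) = 8.1.
At Q = 7 the demand price is 82 - 6(7) = 40 and the supply price is 1 + 4(7) = 29.
Deadweight loss is the triangle between the curves from 7 to 8.1: (1/2)(40 - 29)(8.1 - 7) = 6.05.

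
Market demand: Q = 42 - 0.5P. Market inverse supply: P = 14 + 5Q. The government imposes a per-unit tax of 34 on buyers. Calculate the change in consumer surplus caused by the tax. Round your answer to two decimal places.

-73.55

Rewriting demand in inverse form: P = 84 - 2Q.
Without the tax, 84 - 2Q = 14 + 5Q so Q* = 10 and P* = 64.
With the tax, buyers' net willingness to pay falls by 34: (84 - 34) - 2Q = 14 + 5Q, so Q_t = 5.1429. Buyers pay P_b = 73.7143; sellers receive P_s = P_b - 34 = 39.7143.
CS falls from (1/2)(10)(20) = 100 to (1/2)(5.1429)(10.2857) = 26.449, a change of -73.551.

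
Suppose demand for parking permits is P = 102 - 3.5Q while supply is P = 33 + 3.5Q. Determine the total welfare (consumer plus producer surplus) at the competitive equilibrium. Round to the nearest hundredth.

340.07

Set 102 - 3.5Q = 33 + 3.5Q, which gives 69 = 7Q, so Q* = 9.8571 and P* = 102 - 3.5(9.8571) = 67.5.
CS = (1/2)(9.8571)(34.5) = 170.0357 and PS = (1/2)(9.8571)(34.5) = 170.0357, so total surplus = 340.0714.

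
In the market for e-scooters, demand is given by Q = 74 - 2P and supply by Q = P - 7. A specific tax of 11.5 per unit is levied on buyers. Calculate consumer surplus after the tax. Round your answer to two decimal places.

38.03

Rewriting demand in inverse form: P = 37 - 0.5Q.
Rewriting supply in inverse form: P = 7 + Q.
Pre-tax equilibrium: 37 - 0.5Q = 7 + Q gives Q* = 20, P* = 27.
With the tax, buyers' net willingness to pay falls by 11.5: (37 - 11.5) - 0.5Q = 7 + Q, so Q_t = 12.3333. Buyers pay P_b = 30.8333; sellers receive P_s = P_b - 11.5 = 19.3333.
Consumer surplus is the triangle under demand above P_b: (1/2)(12.3333)(37 - 30.8333) = 38.0278.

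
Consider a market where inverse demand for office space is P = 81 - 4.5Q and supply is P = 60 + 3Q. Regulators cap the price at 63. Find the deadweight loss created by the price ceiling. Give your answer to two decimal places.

12.15

Without the control, 81 - 4.5Q = 60 + 3Q so Q* = 2.8 and P* = 68.4.
At P = 63, sellers supply (63 - 60)/3 = 1 while buyers want more, so the quantity traded is 1 at price 63.
At Q = 1 the demand price is 76.5 and the supply price is 63. Deadweight loss is the triangle between the curves from 1 to 2.8: (1/2)(76.5 - 63)(2.8 - 1) = 12.15.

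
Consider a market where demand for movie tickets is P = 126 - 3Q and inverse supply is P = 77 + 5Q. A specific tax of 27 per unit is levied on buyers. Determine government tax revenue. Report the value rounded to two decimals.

Pre-tax equilibrium: 126 - 3Q = 77 + 5Q gives Q* = 6.125, P* = 107.625.
With the tax, buyers' net willingness to pay falls by 27: (126 - 27) - 3Q = 77 + 5Q, so Q_t = 2.75. Buyers pay P_b = 117.75; sellers receive P_s = P_b - 27 = 90.75.
Tax revenue = t x Q_t = 27 x 2.75 = 74.25.

74.25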